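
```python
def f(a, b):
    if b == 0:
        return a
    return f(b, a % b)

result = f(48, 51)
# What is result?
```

f(48, 51) -> f(51, 48) -> f(48, 3) -> f(3, 0) -> 3

Answer: 3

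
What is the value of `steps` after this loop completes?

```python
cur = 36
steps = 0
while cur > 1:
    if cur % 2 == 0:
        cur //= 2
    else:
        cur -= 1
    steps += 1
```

Steps to reduce 36 to 1
`steps` takes the values: 0 → 1 → 2 → 3 → 4 → 5 → 6

Answer: 6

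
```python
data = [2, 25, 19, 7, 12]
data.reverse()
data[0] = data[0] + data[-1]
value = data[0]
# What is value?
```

Trace:
`data = [2, 25, 19, 7, 12]` → data = [2, 25, 19, 7, 12]
`data.reverse()` → data = [12, 7, 19, 25, 2]
`data[0] = data[0] + data[-1]` → data = [14, 7, 19, 25, 2]
`value = data[0]` → value = 14
So value = 14

Answer: 14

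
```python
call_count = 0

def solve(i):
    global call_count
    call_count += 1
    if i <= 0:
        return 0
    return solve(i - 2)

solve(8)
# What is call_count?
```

Linear recursion stepping by 2: 5 calls from i=8 down to ≤0.

Answer: 5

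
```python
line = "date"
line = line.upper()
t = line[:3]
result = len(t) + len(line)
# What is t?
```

Trace:
`line = "date"` → line = 'date'
`line = line.upper()` → line = 'DATE'
`t = line[:3]` → t = 'DAT'
`result = len(t) + len(line)` → result = 7
So t = 'DAT'

Answer: 'DAT'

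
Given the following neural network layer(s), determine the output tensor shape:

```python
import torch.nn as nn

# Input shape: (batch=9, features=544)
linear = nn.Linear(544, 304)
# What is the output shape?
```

Input: (9, 544) -> Output: (9, 304)

Answer: (9, 304)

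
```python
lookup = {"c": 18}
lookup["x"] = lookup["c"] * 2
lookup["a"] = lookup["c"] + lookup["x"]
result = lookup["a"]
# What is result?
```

Trace:
`lookup = {"c": 18}` → lookup = {'c': 18}
`lookup["x"] = lookup["c"] * 2` → lookup = {'c': 18, 'x': 36}
`lookup["a"] = lookup["c"] + lookup["x"]` → lookup = {'c': 18, 'x': 36, 'a': 54}
`result = lookup["a"]` → result = 54
So result = 54

Answer: 54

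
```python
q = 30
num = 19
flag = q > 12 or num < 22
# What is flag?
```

Trace:
`q = 30` → q = 30
`num = 19` → num = 19
`flag = q > 12 or num < 22` → flag = True
So flag = True

Answer: True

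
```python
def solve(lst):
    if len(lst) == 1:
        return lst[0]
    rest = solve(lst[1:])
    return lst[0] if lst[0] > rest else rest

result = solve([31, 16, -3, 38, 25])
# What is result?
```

Recursive max over [31, 16, -3, 38, 25] = 38

Answer: 38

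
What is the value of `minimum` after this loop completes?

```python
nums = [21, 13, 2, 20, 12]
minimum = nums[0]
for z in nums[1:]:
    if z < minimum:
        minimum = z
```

Minimum of [21, 13, 2, 20, 12]
`minimum` takes the values: 21 → 13 → 2

Answer: 2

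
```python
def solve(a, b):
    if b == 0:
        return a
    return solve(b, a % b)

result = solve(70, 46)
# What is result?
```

solve(70, 46) -> solve(46, 24) -> solve(24, 22) -> solve(22, 2) -> solve(2, 0) -> 2

Answer: 2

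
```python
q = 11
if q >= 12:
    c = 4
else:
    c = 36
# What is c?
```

Trace:
`q = 11` → q = 11
`if q >= 12: ...` → q >= 12 is False, take else branch → c = 36
So c = 36

Answer: 36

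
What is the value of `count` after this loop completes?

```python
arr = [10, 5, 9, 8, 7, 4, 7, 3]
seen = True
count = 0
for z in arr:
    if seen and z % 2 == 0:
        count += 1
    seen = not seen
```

Count even values at even positions
`count` takes the values: 0 → 1

Answer: 1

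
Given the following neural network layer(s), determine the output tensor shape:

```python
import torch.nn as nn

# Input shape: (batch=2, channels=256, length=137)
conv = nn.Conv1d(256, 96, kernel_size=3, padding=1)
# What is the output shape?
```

Input: (2, 256, 137) -> Output: (2, 96, 137)

Answer: (2, 96, 137)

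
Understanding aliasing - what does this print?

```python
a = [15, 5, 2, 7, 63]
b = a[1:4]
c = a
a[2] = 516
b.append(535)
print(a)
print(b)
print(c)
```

Key concept: slice vs alias.
Step by step:
`a = [15, 5, 2, 7, 63]` → a = [15, 5, 2, 7, 63]
`b = a[1:4]` → b = [5, 2, 7]
`c = a` → c = [15, 5, 2, 7, 63] (same object as a)
`a[2] = 516` → a = [15, 5, 516, 7, 63] (same object as c); c = [15, 5, 516, 7, 63] (same object as a)
`b.append(535)` → b = [5, 2, 7, 535]
`print(a)` → prints [15, 5, 516, 7, 63]
`print(b)` → prints [5, 2, 7, 535]
`print(c)` → prints [15, 5, 516, 7, 63]

Answer:
[15, 5, 516, 7, 63]
[5, 2, 7, 535]
[15, 5, 516, 7, 63]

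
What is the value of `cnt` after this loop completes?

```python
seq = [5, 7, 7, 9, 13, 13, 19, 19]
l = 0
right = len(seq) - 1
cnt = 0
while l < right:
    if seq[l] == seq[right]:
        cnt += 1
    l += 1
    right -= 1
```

Count matching pairs from ends
`cnt` takes the values: 0

Answer: 0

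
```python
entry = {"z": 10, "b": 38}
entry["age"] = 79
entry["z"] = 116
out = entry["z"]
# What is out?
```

Trace:
`entry = {"z": 10, "b": 38}` → entry = {'z': 10, 'b': 38}
`entry["age"] = 79` → entry = {'z': 10, 'b': 38, 'age': 79}
`entry["z"] = 116` → entry = {'z': 116, 'b': 38, 'age': 79}
`out = entry["z"]` → out = 116
So out = 116

Answer: 116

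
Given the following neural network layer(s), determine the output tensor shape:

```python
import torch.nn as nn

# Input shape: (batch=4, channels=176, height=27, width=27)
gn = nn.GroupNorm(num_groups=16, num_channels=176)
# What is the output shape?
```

Input: (4, 176, 27, 27) -> Output: (4, 176, 27, 27)

Answer: (4, 176, 27, 27)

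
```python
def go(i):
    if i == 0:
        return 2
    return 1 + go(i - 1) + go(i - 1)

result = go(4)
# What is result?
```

go(i) = 1 + 2·go(i-1), go(0)=2. Closed form: (2+1)·2^4 - 1 = 47.

Answer: 47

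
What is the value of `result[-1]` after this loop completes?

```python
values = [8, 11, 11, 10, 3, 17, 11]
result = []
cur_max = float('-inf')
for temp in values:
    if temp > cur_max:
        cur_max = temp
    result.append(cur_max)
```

Running max ends at 17
`result` takes the values: [] → [8] → [8, 11] → [8, 11, 11] → [8, 11, 11, 11] → [8, 11, 11, 11, 11] → [8, 11, 11, 11, 11, 17] → [8, 11, 11, 11, 11, 17, 17]
So `result[-1]` = 17

Answer: 17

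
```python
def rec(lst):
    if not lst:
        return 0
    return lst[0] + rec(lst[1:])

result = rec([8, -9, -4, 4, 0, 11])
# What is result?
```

8 + (-9) + (-4) + 4 + 0 + 11 + 0 = 10

Answer: 10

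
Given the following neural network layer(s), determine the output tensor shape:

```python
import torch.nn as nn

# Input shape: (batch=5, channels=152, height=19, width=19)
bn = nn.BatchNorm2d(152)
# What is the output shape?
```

Input: (5, 152, 19, 19) -> Output: (5, 152, 19, 19)

Answer: (5, 152, 19, 19)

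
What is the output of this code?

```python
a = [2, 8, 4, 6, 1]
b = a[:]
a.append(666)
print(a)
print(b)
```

Key concept: slice [:] creates copy.
Step by step:
`a = [2, 8, 4, 6, 1]` → a = [2, 8, 4, 6, 1]
`b = a[:]` → b = [2, 8, 4, 6, 1]
`a.append(666)` → a = [2, 8, 4, 6, 1, 666]
`print(a)` → prints [2, 8, 4, 6, 1, 666]
`print(b)` → prints [2, 8, 4, 6, 1]

Answer:
[2, 8, 4, 6, 1, 666]
[2, 8, 4, 6, 1]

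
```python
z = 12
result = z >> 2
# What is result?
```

Trace:
`z = 12` → z = 12
`result = z >> 2` → result = 3
So result = 3

Answer: 3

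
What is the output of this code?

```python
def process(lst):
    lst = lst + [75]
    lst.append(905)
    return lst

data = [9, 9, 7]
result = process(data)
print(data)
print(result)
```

Key concept: rebinding parameter vs mutation.
Step by step:
`data = [9, 9, 7]` → data = [9, 9, 7]
`result = process(data)` → result = [9, 9, 7, 75, 905]
`print(data)` → prints [9, 9, 7]
`print(result)` → prints [9, 9, 7, 75, 905]

Answer:
[9, 9, 7]
[9, 9, 7, 75, 905]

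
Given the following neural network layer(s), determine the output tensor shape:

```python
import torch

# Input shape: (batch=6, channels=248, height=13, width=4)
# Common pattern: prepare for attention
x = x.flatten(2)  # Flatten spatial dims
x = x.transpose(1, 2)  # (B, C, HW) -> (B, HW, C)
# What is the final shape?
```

Input: (6, 248, 13, 4) -> after flatten(2): (6, 248, 52) -> Output: (6, 52, 248)

Answer: (6, 52, 248)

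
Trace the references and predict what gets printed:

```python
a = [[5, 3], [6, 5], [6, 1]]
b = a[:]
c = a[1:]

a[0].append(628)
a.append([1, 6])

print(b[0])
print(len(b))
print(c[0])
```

Key concept: slice with nested mutation.
Step by step:
`a = [[5, 3], [6, 5], [6, 1]]` → a = [[5, 3], [6, 5], [6, 1]]
`b = a[:]` → b = [[5, 3], [6, 5], [6, 1]]
`c = a[1:]` → c = [[6, 5], [6, 1]]
`a[0].append(628)` → a = [[5, 3, 628], [6, 5], [6, 1]]; b = [[5, 3, 628], [6, 5], [6, 1]]
`a.append([1, 6])` → a = [[5, 3, 628], [6, 5], [6, 1], [1, 6]]
`print(b[0])` → prints [5, 3, 628]
`print(len(b))` → prints 3
`print(c[0])` → prints [6, 5]

Answer:
[5, 3, 628]
3
[6, 5]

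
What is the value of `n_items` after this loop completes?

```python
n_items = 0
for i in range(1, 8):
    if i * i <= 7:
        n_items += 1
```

Count numbers where i² ≤ 7
`n_items` takes the values: 0 → 1 → 2

Answer: 2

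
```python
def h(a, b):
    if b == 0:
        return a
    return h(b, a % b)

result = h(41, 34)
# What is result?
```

h(41, 34) -> h(34, 7) -> h(7, 6) -> h(6, 1) -> h(1, 0) -> 1

Answer: 1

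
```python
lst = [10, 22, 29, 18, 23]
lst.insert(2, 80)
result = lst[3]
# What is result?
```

Trace:
`lst = [10, 22, 29, 18, 23]` → lst = [10, 22, 29, 18, 23]
`lst.insert(2, 80)` → lst = [10, 22, 80, 29, 18, 23]
`result = lst[3]` → result = 29
So result = 29

Answer: 29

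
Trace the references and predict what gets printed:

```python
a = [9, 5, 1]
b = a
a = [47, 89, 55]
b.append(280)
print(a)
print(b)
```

Key concept: rebinding vs mutation: a is rebound to a new list, b still points at the original.
Step by step:
`a = [9, 5, 1]` → a = [9, 5, 1]
`b = a` → b = [9, 5, 1] (same object as a)
`a = [47, 89, 55]` → a = [47, 89, 55]
`b.append(280)` → b = [9, 5, 1, 280]
`print(a)` → prints [47, 89, 55]
`print(b)` → prints [9, 5, 1, 280]

Answer:
[47, 89, 55]
[9, 5, 1, 280]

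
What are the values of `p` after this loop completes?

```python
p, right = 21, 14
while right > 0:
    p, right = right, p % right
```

GCD of 21 and 14
`p` takes the values: 21 → 14 → 7

Answer: 7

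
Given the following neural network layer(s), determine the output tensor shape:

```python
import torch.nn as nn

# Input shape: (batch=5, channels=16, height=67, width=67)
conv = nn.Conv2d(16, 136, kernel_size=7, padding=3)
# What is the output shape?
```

Input: (5, 16, 67, 67) -> Output: (5, 136, 67, 67)

Answer: (5, 136, 67, 67)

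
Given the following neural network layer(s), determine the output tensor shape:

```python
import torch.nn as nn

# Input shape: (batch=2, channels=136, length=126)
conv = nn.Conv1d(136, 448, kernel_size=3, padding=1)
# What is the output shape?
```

Input: (2, 136, 126) -> Output: (2, 448, 126)

Answer: (2, 448, 126)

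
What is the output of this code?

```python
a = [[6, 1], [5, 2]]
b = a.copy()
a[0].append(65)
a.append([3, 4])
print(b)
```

Key concept: shallow copy with nested lists.
Step by step:
`a = [[6, 1], [5, 2]]` → a = [[6, 1], [5, 2]]
`b = a.copy()` → b = [[6, 1], [5, 2]]
`a[0].append(65)` → a = [[6, 1, 65], [5, 2]]; b = [[6, 1, 65], [5, 2]]
`a.append([3, 4])` → a = [[6, 1, 65], [5, 2], [3, 4]]
`print(b)` → prints [[6, 1, 65], [5, 2]]

Answer: [[6, 1, 65], [5, 2]]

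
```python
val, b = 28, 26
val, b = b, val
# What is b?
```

Trace:
`val, b = 28, 26` → val = 28; b = 26
`val, b = b, val` → val = 26; b = 28
So b = 28

Answer: 28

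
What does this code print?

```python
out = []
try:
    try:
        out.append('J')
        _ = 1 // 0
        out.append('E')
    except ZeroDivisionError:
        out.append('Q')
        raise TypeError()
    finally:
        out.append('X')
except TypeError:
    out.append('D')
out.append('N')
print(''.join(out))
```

Execution trace: 'J' (inner try body) → 'Q' (inner except ZeroDivisionError) → 'X' (inner finally) → 'D' (outer except TypeError) → 'N' (after the try/except). Output: JQXDN

Answer: JQXDN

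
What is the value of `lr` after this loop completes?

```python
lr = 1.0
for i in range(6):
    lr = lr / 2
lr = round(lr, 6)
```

Halving LR 6 times: 1 / 2^6
`lr` takes the values: 1.0 → 0.5 → 0.25 → 0.125 → 0.0625 → 0.03125 → 0.015625

Answer: 0.015625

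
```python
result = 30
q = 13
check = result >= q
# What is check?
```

Trace:
`result = 30` → result = 30
`q = 13` → q = 13
`check = result >= q` → check = True
So check = True

Answer: True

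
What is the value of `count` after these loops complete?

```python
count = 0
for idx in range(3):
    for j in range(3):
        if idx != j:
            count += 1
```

3² - 3 (exclude diagonal)
`count` takes the values: 0 → 1 → 2 → 3 → 4 → 5 → 6

Answer: 6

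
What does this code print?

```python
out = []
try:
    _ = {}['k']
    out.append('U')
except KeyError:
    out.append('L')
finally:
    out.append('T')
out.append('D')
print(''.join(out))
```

Execution trace: 'L' (except KeyError) → 'T' (finally) → 'D' (after the try/except). Output: LTD

Answer: LTD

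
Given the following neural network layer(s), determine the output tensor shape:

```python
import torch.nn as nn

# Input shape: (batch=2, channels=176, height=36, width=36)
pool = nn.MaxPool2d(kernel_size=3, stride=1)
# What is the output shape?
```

Input: (2, 176, 36, 36) -> Output: (2, 176, 34, 34)

Answer: (2, 176, 34, 34)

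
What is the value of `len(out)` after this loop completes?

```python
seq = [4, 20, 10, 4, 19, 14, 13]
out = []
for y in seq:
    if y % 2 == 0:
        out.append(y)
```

Count even numbers in [4, 20, 10, 4, 19, 14, 13]
`out` takes the values: [] → [4] → [4, 20] → [4, 20, 10] → [4, 20, 10, 4] → [4, 20, 10, 4, 14]
So `len(out)` = 5

Answer: 5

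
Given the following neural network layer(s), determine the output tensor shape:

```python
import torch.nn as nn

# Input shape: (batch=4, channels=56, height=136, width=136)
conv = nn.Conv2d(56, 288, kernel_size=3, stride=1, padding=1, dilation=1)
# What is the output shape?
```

Input: (4, 56, 136, 136) -> Output: (4, 288, 136, 136)

Answer: (4, 288, 136, 136)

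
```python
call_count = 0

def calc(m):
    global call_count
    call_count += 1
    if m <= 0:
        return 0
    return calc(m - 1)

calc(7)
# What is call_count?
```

Linear recursion stepping by 1: 8 calls from m=7 down to ≤0.

Answer: 8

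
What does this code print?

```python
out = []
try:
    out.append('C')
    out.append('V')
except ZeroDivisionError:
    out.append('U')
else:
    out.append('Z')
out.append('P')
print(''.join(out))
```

Execution trace: 'C' (try body) → 'V' (try body, no exception) → 'Z' (else) → 'P' (after the try/except). Output: CVZP

Answer: CVZP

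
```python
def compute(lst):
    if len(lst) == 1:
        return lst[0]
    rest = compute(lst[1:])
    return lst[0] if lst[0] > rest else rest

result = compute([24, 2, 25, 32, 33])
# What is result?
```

Recursive max over [24, 2, 25, 32, 33] = 33

Answer: 33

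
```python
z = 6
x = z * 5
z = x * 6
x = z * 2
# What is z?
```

Trace:
`z = 6` → z = 6
`x = z * 5` → x = 30
`z = x * 6` → z = 180
`x = z * 2` → x = 360
So z = 180

Answer: 180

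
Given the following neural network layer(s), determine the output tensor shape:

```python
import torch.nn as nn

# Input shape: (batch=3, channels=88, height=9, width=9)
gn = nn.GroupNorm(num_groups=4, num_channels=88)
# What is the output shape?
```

Input: (3, 88, 9, 9) -> Output: (3, 88, 9, 9)

Answer: (3, 88, 9, 9)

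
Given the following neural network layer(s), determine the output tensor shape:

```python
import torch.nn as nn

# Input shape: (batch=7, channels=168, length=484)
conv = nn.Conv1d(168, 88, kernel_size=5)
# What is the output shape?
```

Input: (7, 168, 484) -> Output: (7, 88, 480)

Answer: (7, 88, 480)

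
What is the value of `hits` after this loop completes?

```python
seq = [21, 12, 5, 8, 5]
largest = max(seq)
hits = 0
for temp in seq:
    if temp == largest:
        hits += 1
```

Count of max value 21 in [21, 12, 5, 8, 5]
`hits` takes the values: 0 → 1

Answer: 1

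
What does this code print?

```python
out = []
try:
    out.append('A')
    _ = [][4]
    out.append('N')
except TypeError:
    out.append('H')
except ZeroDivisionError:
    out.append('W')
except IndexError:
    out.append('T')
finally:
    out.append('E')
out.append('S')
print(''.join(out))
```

Execution trace: 'A' (try body) → 'T' (except IndexError) → 'E' (finally) → 'S' (after the try/except). Output: ATES

Answer: ATES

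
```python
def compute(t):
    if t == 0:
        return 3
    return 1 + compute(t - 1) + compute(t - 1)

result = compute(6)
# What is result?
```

compute(t) = 1 + 2·compute(t-1), compute(0)=3. Closed form: (3+1)·2^6 - 1 = 255.

Answer: 255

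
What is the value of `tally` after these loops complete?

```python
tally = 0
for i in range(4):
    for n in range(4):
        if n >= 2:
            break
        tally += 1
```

Inner breaks at 2, outer runs 4 times
`tally` takes the values: 0 → 1 → 2 → 3 → 4 → 5 → 6 → 7 → 8

Answer: 8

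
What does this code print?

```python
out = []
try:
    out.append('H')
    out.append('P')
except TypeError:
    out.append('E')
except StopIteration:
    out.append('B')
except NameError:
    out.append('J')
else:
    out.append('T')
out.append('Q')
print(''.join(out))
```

Execution trace: 'H' (try body) → 'P' (try body, no exception) → 'T' (else) → 'Q' (after the try/except). Output: HPTQ

Answer: HPTQ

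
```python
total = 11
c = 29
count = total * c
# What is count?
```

Trace:
`total = 11` → total = 11
`c = 29` → c = 29
`count = total * c` → count = 319
So count = 319

Answer: 319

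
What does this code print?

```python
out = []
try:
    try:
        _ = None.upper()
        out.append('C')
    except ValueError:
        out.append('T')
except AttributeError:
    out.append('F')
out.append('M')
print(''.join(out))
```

Execution trace: 'F' (outer except AttributeError) → 'M' (after the try/except). Output: FM

Answer: FM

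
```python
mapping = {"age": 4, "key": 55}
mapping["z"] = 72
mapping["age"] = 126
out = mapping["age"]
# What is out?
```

Trace:
`mapping = {"age": 4, "key": 55}` → mapping = {'age': 4, 'key': 55}
`mapping["z"] = 72` → mapping = {'age': 4, 'key': 55, 'z': 72}
`mapping["age"] = 126` → mapping = {'age': 126, 'key': 55, 'z': 72}
`out = mapping["age"]` → out = 126
So out = 126

Answer: 126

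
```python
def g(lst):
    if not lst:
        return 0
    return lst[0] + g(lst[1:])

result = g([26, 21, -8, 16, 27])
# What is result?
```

26 + 21 + (-8) + 16 + 27 + 0 = 82

Answer: 82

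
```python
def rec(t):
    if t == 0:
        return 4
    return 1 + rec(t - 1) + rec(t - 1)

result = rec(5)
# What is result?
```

rec(t) = 1 + 2·rec(t-1), rec(0)=4. Closed form: (4+1)·2^5 - 1 = 159.

Answer: 159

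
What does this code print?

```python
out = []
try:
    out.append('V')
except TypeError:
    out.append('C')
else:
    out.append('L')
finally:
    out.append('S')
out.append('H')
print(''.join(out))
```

Execution trace: 'V' (try body, no exception) → 'L' (else) → 'S' (finally) → 'H' (after the try/except). Output: VLSH

Answer: VLSH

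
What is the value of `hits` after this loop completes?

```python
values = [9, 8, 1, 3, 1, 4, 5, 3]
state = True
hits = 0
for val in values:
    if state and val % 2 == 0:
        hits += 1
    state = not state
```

Count even values at even positions
`hits` takes the values: 0

Answer: 0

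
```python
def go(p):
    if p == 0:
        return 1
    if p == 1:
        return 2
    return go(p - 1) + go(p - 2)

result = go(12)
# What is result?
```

Build up from base cases: go(0)=1, go(1)=2, go(2)=3, go(3)=5, go(4)=8, go(5)=13, go(6)=21, ..., go(12)=377

Answer: 377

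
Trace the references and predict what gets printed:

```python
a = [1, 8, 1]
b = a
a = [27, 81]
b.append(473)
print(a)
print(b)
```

Key concept: rebinding vs mutation: a is rebound to a new list, b still points at the original.
Step by step:
`a = [1, 8, 1]` → a = [1, 8, 1]
`b = a` → b = [1, 8, 1] (same object as a)
`a = [27, 81]` → a = [27, 81]
`b.append(473)` → b = [1, 8, 1, 473]
`print(a)` → prints [27, 81]
`print(b)` → prints [1, 8, 1, 473]

Answer:
[27, 81]
[1, 8, 1, 473]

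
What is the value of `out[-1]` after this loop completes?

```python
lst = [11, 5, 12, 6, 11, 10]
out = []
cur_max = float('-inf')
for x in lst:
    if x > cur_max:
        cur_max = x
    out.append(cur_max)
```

Running max ends at 12
`out` takes the values: [] → [11] → [11, 11] → [11, 11, 12] → [11, 11, 12, 12] → [11, 11, 12, 12, 12] → [11, 11, 12, 12, 12, 12]
So `out[-1]` = 12

Answer: 12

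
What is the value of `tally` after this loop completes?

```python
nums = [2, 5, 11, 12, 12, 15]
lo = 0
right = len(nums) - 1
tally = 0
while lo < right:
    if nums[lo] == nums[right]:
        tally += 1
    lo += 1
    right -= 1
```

Count matching pairs from ends
`tally` takes the values: 0

Answer: 0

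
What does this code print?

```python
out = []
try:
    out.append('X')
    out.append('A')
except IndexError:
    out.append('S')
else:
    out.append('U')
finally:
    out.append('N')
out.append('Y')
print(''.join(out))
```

Execution trace: 'X' (try body) → 'A' (try body, no exception) → 'U' (else) → 'N' (finally) → 'Y' (after the try/except). Output: XAUNY

Answer: XAUNY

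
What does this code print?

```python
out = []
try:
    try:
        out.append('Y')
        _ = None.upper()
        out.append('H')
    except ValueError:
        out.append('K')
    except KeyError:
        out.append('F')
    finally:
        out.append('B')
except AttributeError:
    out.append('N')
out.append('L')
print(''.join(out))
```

Execution trace: 'Y' (try body) → 'B' (finally) → 'N' (outer except AttributeError) → 'L' (after the try/except). Output: YBNL

Answer: YBNL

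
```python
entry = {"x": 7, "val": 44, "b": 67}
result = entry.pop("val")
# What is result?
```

Trace:
`entry = {"x": 7, "val": 44, "b": 67}` → entry = {'x': 7, 'val': 44, 'b': 67}
`result = entry.pop("val")` → entry = {'x': 7, 'b': 67}; result = 44
So result = 44

Answer: 44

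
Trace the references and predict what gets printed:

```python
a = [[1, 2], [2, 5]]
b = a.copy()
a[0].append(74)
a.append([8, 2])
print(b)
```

Key concept: shallow copy with nested lists.
Step by step:
`a = [[1, 2], [2, 5]]` → a = [[1, 2], [2, 5]]
`b = a.copy()` → b = [[1, 2], [2, 5]]
`a[0].append(74)` → a = [[1, 2, 74], [2, 5]]; b = [[1, 2, 74], [2, 5]]
`a.append([8, 2])` → a = [[1, 2, 74], [2, 5], [8, 2]]
`print(b)` → prints [[1, 2, 74], [2, 5]]

Answer: [[1, 2, 74], [2, 5]]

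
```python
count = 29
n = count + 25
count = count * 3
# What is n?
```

Trace:
`count = 29` → count = 29
`n = count + 25` → n = 54
`count = count * 3` → count = 87
So n = 54

Answer: 54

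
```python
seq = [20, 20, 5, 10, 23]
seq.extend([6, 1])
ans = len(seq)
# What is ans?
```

Trace:
`seq = [20, 20, 5, 10, 23]` → seq = [20, 20, 5, 10, 23]
`seq.extend([6, 1])` → seq = [20, 20, 5, 10, 23, 6, 1]
`ans = len(seq)` → ans = 7
So ans = 7

Answer: 7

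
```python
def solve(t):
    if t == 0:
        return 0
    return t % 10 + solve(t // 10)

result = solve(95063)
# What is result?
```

Sum of digits of 95063: 3 + 6 + 0 + 5 + 9 = 23

Answer: 23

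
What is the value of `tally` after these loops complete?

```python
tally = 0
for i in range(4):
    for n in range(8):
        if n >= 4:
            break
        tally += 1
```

Inner breaks at 4, outer runs 4 times
`tally` takes the values: 0 → 1 → 2 → 3 → 4 → 5 → 6 → 7 → 8 → 9 → 10 → 11 → 12 → 13 → 14 → 15 → 16

Answer: 16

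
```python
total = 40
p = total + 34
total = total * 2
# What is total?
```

Trace:
`total = 40` → total = 40
`p = total + 34` → p = 74
`total = total * 2` → total = 80
So total = 80

Answer: 80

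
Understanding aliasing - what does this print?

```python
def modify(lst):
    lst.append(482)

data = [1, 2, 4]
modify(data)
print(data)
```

Key concept: function modifies passed list.
Step by step:
`data = [1, 2, 4]` → data = [1, 2, 4]
`modify(data)` → data = [1, 2, 4, 482]
`print(data)` → prints [1, 2, 4, 482]

Answer: [1, 2, 4, 482]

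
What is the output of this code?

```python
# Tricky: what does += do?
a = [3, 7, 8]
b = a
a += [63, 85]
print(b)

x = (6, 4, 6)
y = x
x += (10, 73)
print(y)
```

Key concept: += behavior differs for mutable vs immutable.
Step by step:
`a = [3, 7, 8]` → a = [3, 7, 8]
`b = a` → b = [3, 7, 8] (same object as a)
`a += [63, 85]` → a = [3, 7, 8, 63, 85] (same object as b); b = [3, 7, 8, 63, 85] (same object as a)
`print(b)` → prints [3, 7, 8, 63, 85]
`x = (6, 4, 6)` → x = (6, 4, 6)
`y = x` → y = (6, 4, 6)
`x += (10, 73)` → x = (6, 4, 6, 10, 73)
`print(y)` → prints (6, 4, 6)

Answer:
[3, 7, 8, 63, 85]
(6, 4, 6)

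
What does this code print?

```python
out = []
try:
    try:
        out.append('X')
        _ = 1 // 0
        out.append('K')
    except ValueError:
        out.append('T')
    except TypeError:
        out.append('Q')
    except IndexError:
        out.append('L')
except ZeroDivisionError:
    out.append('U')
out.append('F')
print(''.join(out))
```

Execution trace: 'X' (try body) → 'U' (outer except ZeroDivisionError) → 'F' (after the try/except). Output: XUF

Answer: XUF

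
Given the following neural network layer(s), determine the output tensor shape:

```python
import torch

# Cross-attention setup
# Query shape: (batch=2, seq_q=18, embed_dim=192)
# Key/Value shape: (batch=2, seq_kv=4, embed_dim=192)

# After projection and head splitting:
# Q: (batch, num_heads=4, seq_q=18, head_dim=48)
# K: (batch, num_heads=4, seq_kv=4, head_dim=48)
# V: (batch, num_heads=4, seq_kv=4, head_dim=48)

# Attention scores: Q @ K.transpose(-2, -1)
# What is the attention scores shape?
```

Input: (2, 18, 192) -> Output: (2, 4, 18, 4)

Answer: (2, 4, 18, 4)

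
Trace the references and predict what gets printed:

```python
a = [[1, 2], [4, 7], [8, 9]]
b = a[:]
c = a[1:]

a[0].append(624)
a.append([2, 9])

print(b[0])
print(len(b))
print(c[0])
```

Key concept: slice with nested mutation.
Step by step:
`a = [[1, 2], [4, 7], [8, 9]]` → a = [[1, 2], [4, 7], [8, 9]]
`b = a[:]` → b = [[1, 2], [4, 7], [8, 9]]
`c = a[1:]` → c = [[4, 7], [8, 9]]
`a[0].append(624)` → a = [[1, 2, 624], [4, 7], [8, 9]]; b = [[1, 2, 624], [4, 7], [8, 9]]
`a.append([2, 9])` → a = [[1, 2, 624], [4, 7], [8, 9], [2, 9]]
`print(b[0])` → prints [1, 2, 624]
`print(len(b))` → prints 3
`print(c[0])` → prints [4, 7]

Answer:
[1, 2, 624]
3
[4, 7]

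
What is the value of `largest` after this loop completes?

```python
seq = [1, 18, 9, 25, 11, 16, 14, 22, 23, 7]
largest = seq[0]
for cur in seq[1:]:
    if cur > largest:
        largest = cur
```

Maximum of [1, 18, 9, 25, 11, 16, 14, 22, 23, 7]
`largest` takes the values: 1 → 18 → 25

Answer: 25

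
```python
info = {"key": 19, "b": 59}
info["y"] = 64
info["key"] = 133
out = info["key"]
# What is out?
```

Trace:
`info = {"key": 19, "b": 59}` → info = {'key': 19, 'b': 59}
`info["y"] = 64` → info = {'key': 19, 'b': 59, 'y': 64}
`info["key"] = 133` → info = {'key': 133, 'b': 59, 'y': 64}
`out = info["key"]` → out = 133
So out = 133

Answer: 133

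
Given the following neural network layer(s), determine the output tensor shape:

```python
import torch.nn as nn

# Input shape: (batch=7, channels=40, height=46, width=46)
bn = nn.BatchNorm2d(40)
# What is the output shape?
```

Input: (7, 40, 46, 46) -> Output: (7, 40, 46, 46)

Answer: (7, 40, 46, 46)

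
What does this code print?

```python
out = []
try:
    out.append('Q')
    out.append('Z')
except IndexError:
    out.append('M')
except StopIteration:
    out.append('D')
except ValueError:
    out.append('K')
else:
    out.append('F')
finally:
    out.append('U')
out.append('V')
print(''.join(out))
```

Execution trace: 'Q' (try body) → 'Z' (try body, no exception) → 'F' (else) → 'U' (finally) → 'V' (after the try/except). Output: QZFUV

Answer: QZFUV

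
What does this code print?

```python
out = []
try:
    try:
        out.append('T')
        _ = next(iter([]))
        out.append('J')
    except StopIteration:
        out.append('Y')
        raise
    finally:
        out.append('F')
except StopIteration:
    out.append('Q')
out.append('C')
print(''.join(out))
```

Execution trace: 'T' (inner try body) → 'Y' (inner except StopIteration) → 'F' (inner finally) → 'Q' (outer except StopIteration) → 'C' (after the try/except). Output: TYFQC

Answer: TYFQC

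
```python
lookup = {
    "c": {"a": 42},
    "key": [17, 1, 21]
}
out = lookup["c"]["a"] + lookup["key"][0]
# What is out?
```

Trace:
`lookup = { ...` → lookup = {'c': {'a': 42}, 'key': [17, 1, 21]}
`out = lookup["c"]["a"] + lookup["key"][0]` → out = 59
So out = 59

Answer: 59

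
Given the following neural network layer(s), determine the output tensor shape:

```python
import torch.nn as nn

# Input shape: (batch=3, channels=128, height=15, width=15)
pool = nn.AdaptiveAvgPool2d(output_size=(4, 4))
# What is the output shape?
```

Input: (3, 128, 15, 15) -> Output: (3, 128, 4, 4)

Answer: (3, 128, 4, 4)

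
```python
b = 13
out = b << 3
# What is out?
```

Trace:
`b = 13` → b = 13
`out = b << 3` → out = 104
So out = 104

Answer: 104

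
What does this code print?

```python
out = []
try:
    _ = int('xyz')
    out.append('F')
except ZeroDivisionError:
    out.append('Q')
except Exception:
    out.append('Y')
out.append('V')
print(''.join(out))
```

Execution trace: 'Y' (except Exception) → 'V' (after the try/except). Output: YV

Answer: YV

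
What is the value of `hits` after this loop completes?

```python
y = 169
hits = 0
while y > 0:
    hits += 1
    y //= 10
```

Count digits by repeated division by 10
`hits` takes the values: 0 → 1 → 2 → 3

Answer: 3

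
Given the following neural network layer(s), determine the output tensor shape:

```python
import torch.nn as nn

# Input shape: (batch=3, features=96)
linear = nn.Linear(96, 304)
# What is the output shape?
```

Input: (3, 96) -> Output: (3, 304)

Answer: (3, 304)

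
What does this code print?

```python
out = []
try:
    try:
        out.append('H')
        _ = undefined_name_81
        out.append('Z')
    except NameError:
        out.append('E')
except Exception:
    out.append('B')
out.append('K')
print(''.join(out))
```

Execution trace: 'H' (inner try body) → 'E' (inner except NameError) → 'K' (after the try/except). Output: HEK

Answer: HEK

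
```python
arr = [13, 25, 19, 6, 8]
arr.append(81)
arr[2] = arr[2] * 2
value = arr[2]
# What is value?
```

Trace:
`arr = [13, 25, 19, 6, 8]` → arr = [13, 25, 19, 6, 8]
`arr.append(81)` → arr = [13, 25, 19, 6, 8, 81]
`arr[2] = arr[2] * 2` → arr = [13, 25, 38, 6, 8, 81]
`value = arr[2]` → value = 38
So value = 38

Answer: 38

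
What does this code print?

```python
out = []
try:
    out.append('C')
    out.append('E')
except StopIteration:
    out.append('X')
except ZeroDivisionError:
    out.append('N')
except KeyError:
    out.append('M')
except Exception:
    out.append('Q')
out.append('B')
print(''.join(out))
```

Execution trace: 'C' (try body) → 'E' (try body, no exception) → 'B' (after the try/except). Output: CEB

Answer: CEB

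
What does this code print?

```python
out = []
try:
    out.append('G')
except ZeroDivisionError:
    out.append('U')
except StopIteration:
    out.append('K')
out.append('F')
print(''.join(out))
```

Execution trace: 'G' (try body, no exception) → 'F' (after the try/except). Output: GF

Answer: GF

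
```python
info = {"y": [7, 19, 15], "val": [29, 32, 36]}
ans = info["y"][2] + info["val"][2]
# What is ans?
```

Trace:
`info = {"y": [7, 19, 15], "val": [29, 32, 36]}` → info = {'y': [7, 19, 15], 'val': [29, 32, 36]}
`ans = info["y"][2] + info["val"][2]` → ans = 51
So ans = 51

Answer: 51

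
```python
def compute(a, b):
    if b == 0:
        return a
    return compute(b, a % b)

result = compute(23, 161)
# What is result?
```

compute(23, 161) -> compute(161, 23) -> compute(23, 0) -> 23

Answer: 23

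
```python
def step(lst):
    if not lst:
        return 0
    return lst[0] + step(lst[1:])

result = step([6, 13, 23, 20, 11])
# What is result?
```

6 + 13 + 23 + 20 + 11 + 0 = 73

Answer: 73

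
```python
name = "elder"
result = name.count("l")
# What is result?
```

Trace:
`name = "elder"` → name = 'elder'
`result = name.count("l")` → result = 1
So result = 1

Answer: 1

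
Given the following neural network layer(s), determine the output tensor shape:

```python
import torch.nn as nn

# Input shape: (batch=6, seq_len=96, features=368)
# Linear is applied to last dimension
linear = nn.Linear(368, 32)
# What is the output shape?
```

Input: (6, 96, 368) -> Output: (6, 96, 32)

Answer: (6, 96, 32)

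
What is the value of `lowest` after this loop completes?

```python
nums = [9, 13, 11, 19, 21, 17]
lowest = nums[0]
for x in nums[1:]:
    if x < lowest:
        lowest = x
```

Minimum of [9, 13, 11, 19, 21, 17]
`lowest` takes the values: 9

Answer: 9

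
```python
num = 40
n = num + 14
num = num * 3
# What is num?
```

Trace:
`num = 40` → num = 40
`n = num + 14` → n = 54
`num = num * 3` → num = 120
So num = 120

Answer: 120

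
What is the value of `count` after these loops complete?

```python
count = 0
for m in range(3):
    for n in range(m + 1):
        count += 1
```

Triangle: 1 + 2 + ... + 3
`count` takes the values: 0 → 1 → 2 → 3 → 4 → 5 → 6

Answer: 6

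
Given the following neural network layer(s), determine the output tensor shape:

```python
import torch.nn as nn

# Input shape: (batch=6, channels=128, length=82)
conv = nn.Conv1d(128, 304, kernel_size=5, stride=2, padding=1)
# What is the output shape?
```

Input: (6, 128, 82) -> Output: (6, 304, 40)

Answer: (6, 304, 40)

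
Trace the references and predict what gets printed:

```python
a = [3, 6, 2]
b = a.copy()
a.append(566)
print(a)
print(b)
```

Key concept: list.copy() creates independent copy.
Step by step:
`a = [3, 6, 2]` → a = [3, 6, 2]
`b = a.copy()` → b = [3, 6, 2]
`a.append(566)` → a = [3, 6, 2, 566]
`print(a)` → prints [3, 6, 2, 566]
`print(b)` → prints [3, 6, 2]

Answer:
[3, 6, 2, 566]
[3, 6, 2]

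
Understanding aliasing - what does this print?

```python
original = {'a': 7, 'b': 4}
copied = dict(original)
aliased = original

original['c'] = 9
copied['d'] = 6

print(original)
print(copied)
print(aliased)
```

Key concept: dict() creates copy, assignment creates alias.
Step by step:
`original = {'a': 7, 'b': 4}` → original = {'a': 7, 'b': 4}
`copied = dict(original)` → copied = {'a': 7, 'b': 4}
`aliased = original` → aliased = {'a': 7, 'b': 4} (same object as original)
`original['c'] = 9` → original = {'a': 7, 'b': 4, 'c': 9} (same object as aliased); aliased = {'a': 7, 'b': 4, 'c': 9} (same object as original)
`copied['d'] = 6` → copied = {'a': 7, 'b': 4, 'd': 6}
`print(original)` → prints {'a': 7, 'b': 4, 'c': 9}
`print(copied)` → prints {'a': 7, 'b': 4, 'd': 6}
`print(aliased)` → prints {'a': 7, 'b': 4, 'c': 9}

Answer:
{'a': 7, 'b': 4, 'c': 9}
{'a': 7, 'b': 4, 'd': 6}
{'a': 7, 'b': 4, 'c': 9}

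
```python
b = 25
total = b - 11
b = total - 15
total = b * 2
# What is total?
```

Trace:
`b = 25` → b = 25
`total = b - 11` → total = 14
`b = total - 15` → b = -1
`total = b * 2` → total = -2
So total = -2

Answer: -2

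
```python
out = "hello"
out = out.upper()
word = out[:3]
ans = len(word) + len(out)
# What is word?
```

Trace:
`out = "hello"` → out = 'hello'
`out = out.upper()` → out = 'HELLO'
`word = out[:3]` → word = 'HEL'
`ans = len(word) + len(out)` → ans = 8
So word = 'HEL'

Answer: 'HEL'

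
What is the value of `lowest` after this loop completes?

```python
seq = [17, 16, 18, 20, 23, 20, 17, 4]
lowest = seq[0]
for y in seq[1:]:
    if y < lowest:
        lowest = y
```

Minimum of [17, 16, 18, 20, 23, 20, 17, 4]
`lowest` takes the values: 17 → 16 → 4

Answer: 4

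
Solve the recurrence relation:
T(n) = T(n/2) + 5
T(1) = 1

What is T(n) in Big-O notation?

Each step divides n by 2 and adds 5. After log_2(n) steps we reach T(1)=1. So T(n) = 5·log_2(n) + 1 = O(log n).

Answer: O(log n)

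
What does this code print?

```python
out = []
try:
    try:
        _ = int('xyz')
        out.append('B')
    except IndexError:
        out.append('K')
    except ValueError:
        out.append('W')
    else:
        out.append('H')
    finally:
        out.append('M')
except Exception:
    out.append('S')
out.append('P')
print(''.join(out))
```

Execution trace: 'W' (inner except ValueError) → 'M' (inner finally) → 'P' (after the try/except). Output: WMP

Answer: WMP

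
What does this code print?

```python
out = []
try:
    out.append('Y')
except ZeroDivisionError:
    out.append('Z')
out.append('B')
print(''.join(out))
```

Execution trace: 'Y' (try body, no exception) → 'B' (after the try/except). Output: YB

Answer: YB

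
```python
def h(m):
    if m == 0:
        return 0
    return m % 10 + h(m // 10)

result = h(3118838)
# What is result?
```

Sum of digits of 3118838: 8 + 3 + 8 + 8 + 1 + 1 + 3 = 32

Answer: 32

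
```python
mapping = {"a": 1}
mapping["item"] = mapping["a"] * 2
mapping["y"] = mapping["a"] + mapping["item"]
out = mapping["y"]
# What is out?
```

Trace:
`mapping = {"a": 1}` → mapping = {'a': 1}
`mapping["item"] = mapping["a"] * 2` → mapping = {'a': 1, 'item': 2}
`mapping["y"] = mapping["a"] + mapping["item"]` → mapping = {'a': 1, 'item': 2, 'y': 3}
`out = mapping["y"]` → out = 3
So out = 3

Answer: 3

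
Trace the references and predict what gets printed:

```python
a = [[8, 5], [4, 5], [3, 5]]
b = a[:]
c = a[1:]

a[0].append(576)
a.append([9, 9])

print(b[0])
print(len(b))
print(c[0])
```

Key concept: slice with nested mutation.
Step by step:
`a = [[8, 5], [4, 5], [3, 5]]` → a = [[8, 5], [4, 5], [3, 5]]
`b = a[:]` → b = [[8, 5], [4, 5], [3, 5]]
`c = a[1:]` → c = [[4, 5], [3, 5]]
`a[0].append(576)` → a = [[8, 5, 576], [4, 5], [3, 5]]; b = [[8, 5, 576], [4, 5], [3, 5]]
`a.append([9, 9])` → a = [[8, 5, 576], [4, 5], [3, 5], [9, 9]]
`print(b[0])` → prints [8, 5, 576]
`print(len(b))` → prints 3
`print(c[0])` → prints [4, 5]

Answer:
[8, 5, 576]
3
[4, 5]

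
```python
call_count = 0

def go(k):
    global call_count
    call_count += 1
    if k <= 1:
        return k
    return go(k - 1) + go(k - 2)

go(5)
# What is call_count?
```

Calls(k) = 1 + Calls(k-1) + Calls(k-2); Calls(0)=Calls(1)=1. For k=5 this gives 15.

Answer: 15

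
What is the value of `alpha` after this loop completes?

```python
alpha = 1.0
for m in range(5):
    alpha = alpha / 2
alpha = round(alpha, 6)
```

Halving LR 5 times: 1 / 2^5
`alpha` takes the values: 1.0 → 0.5 → 0.25 → 0.125 → 0.0625 → 0.03125

Answer: 0.03125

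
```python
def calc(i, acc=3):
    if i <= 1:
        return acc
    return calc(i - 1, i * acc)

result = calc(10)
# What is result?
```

Accumulator trace (n, acc): (10, 3) -> (9, 30) -> (8, 270) -> (7, 2160) -> (6, 15120) -> (5, 90720) -> (4, 453600) -> (3, 1814400) -> (2, 5443200) -> (1, 10886400) -> return 10886400

Answer: 10886400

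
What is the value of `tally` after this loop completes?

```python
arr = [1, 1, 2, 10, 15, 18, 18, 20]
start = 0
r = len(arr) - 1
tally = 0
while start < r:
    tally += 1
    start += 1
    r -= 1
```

Iterations until pointers meet (list length 8)
`tally` takes the values: 0 → 1 → 2 → 3 → 4

Answer: 4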